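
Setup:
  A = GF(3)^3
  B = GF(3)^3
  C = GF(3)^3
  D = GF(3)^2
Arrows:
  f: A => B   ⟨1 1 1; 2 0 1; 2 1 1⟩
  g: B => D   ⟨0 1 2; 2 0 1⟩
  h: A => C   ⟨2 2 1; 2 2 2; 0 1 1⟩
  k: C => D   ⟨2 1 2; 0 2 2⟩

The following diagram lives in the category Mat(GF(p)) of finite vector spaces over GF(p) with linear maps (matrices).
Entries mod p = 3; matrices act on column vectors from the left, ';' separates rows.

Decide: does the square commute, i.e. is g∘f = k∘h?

Path 1 = f;g:
  e0=⟨1,0,0⟩ f=>⟨1,2,2⟩ g=>⟨0,1⟩
  e1=⟨0,1,0⟩ f=>⟨1,0,1⟩ g=>⟨2,0⟩
  e2=⟨0,0,1⟩ f=>⟨1,1,1⟩ g=>⟨0,0⟩
  result₁ = ⟨0 2 0; 1 0 0⟩
Path 2 = h;k:
  e0=⟨1,0,0⟩ h=>⟨2,2,0⟩ k=>⟨0,1⟩
  e1=⟨0,1,0⟩ h=>⟨2,2,1⟩ k=>⟨2,0⟩
  e2=⟨0,0,1⟩ h=>⟨1,2,1⟩ k=>⟨0,0⟩
  result₂ = ⟨0 2 0; 1 0 0⟩
Equal? YES — commutes

Answer: COMMUTES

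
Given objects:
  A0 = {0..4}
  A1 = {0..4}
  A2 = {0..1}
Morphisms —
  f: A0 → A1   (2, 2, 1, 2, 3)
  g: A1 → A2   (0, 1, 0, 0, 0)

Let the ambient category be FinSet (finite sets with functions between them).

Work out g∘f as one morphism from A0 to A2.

Answer: (0, 0, 1, 0, 0)

Derivation:
  0 f→2 g→0
  1 f→2 g→0
  2 f→1 g→1
  3 f→2 g→0
  4 f→3 g→0
⟦path⟧: (0, 0, 1, 0, 0)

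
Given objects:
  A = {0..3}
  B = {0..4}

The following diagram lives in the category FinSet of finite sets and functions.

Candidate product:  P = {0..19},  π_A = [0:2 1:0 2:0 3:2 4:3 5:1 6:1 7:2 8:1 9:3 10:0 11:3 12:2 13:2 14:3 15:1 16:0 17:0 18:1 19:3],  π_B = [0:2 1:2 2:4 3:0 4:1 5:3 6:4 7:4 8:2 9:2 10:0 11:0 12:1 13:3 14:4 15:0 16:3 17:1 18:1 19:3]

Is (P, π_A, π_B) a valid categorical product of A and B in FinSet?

|A|·|B| = 4·5 = 20;  |P| = 20
Check the pairing map k ↦ (π_A(k), π_B(k)):
  0 : (2,2)
  1 : (0,2)
  2 : (0,4)
  3 : (2,0)
  4 : (3,1)
  5 : (1,3)
  6 : (1,4)
  7 : (2,4)
  8 : (1,2)
  9 : (3,2)
  10 : (0,0)
  11 : (3,0)
  12 : (2,1)
  13 : (2,3)
  14 : (3,4)
  15 : (1,0)
  16 : (0,3)
  17 : (0,1)
  18 : (1,1)
  19 : (3,3)
distinct pairs in image: 20 / 20 needed
  → bijection onto A×B; projections well-typed.

Answer: VALID PRODUCT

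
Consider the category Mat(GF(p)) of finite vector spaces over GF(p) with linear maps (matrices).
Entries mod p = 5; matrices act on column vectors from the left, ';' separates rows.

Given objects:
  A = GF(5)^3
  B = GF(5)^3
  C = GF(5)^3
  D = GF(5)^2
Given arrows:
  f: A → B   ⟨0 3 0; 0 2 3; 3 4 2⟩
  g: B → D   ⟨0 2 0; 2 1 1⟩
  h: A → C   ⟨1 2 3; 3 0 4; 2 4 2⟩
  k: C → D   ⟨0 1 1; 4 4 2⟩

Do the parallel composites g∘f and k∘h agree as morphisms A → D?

Along f;g (path 1):
  e0=[1,0,0] f→[0,0,3] g→[0,3]
  e1=[0,1,0] f→[3,2,4] g→[4,2]
  e2=[0,0,1] f→[0,3,2] g→[1,0]
  ⟦path⟧₁ = ⟨0 4 1; 3 2 0⟩
Along h;k (path 2):
  e0=[1,0,0] h→[1,3,2] k→[0,0]
  e1=[0,1,0] h→[2,0,4] k→[4,1]
  e2=[0,0,1] h→[3,4,2] k→[1,2]
  ⟦path⟧₂ = ⟨0 4 1; 0 1 2⟩
Equal? differ; not commutative

Answer: DOES NOT COMMUTE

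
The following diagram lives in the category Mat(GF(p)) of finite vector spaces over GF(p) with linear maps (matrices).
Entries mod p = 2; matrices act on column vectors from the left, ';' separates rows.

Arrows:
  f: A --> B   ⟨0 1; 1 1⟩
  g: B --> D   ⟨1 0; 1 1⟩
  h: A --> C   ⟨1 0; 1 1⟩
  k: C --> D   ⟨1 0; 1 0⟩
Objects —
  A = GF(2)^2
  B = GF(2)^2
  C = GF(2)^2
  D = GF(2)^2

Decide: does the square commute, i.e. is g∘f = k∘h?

Answer: DOES NOT COMMUTE

Work:
Path 1 = f;g:
  e0=⟨1,0⟩ f-->⟨0,1⟩ g-->⟨0,1⟩
  e1=⟨0,1⟩ f-->⟨1,1⟩ g-->⟨1,0⟩
  result₁ = ⟨0 1; 1 0⟩
Path 2 = h;k:
  e0=⟨1,0⟩ h-->⟨1,1⟩ k-->⟨1,1⟩
  e1=⟨0,1⟩ h-->⟨0,1⟩ k-->⟨0,0⟩
  result₂ = ⟨1 0; 1 0⟩
Equal? distinct morphisms ✗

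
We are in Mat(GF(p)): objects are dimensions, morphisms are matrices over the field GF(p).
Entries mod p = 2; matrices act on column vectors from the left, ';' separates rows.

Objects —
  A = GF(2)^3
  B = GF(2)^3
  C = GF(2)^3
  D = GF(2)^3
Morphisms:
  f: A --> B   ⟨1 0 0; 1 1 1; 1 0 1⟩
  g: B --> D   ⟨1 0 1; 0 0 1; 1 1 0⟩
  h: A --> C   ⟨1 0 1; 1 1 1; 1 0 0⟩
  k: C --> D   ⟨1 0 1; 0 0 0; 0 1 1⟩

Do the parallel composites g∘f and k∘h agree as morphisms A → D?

Answer: DOES NOT COMMUTE

Trace:
1) trace f;g:
  e0=⟨1,0,0⟩ f-->⟨1,1,1⟩ g-->⟨0,1,0⟩
  e1=⟨0,1,0⟩ f-->⟨0,1,0⟩ g-->⟨0,0,1⟩
  e2=⟨0,0,1⟩ f-->⟨0,1,1⟩ g-->⟨1,1,1⟩
  composite₁ = ⟨0 0 1; 1 0 1; 0 1 1⟩
2) trace h;k:
  e0=⟨1,0,0⟩ h-->⟨1,1,1⟩ k-->⟨0,0,0⟩
  e1=⟨0,1,0⟩ h-->⟨0,1,0⟩ k-->⟨0,0,1⟩
  e2=⟨0,0,1⟩ h-->⟨1,1,0⟩ k-->⟨1,0,1⟩
  composite₂ = ⟨0 0 1; 0 0 0; 0 1 1⟩
Equal? distinct morphisms ✗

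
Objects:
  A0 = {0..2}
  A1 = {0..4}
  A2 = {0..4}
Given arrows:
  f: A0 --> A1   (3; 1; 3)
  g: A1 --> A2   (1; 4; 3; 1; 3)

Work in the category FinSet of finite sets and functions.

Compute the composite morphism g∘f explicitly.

Answer: (1; 4; 1)

Work:
  0 f-->3 g-->1
  1 f-->1 g-->4
  2 f-->3 g-->1
composite: (1; 4; 1)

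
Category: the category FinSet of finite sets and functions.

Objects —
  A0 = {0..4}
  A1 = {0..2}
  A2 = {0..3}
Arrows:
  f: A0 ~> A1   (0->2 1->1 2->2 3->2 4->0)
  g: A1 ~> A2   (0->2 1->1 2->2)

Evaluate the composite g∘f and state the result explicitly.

Answer: (0->2 1->1 2->2 3->2 4->2)

Work:
  0 f~>2 g~>2
  1 f~>1 g~>1
  2 f~>2 g~>2
  3 f~>2 g~>2
  4 f~>0 g~>2
⟦path⟧: (0->2 1->1 2->2 3->2 4->2)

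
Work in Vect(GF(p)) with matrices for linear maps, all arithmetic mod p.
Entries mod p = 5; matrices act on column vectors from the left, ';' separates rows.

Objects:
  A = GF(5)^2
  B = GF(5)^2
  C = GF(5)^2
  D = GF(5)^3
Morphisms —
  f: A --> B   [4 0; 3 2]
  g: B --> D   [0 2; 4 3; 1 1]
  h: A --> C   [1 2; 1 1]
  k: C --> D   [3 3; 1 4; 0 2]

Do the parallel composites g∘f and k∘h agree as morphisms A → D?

Along f;g (path 1):
  e0=⟨1,0⟩ f-->⟨4,3⟩ g-->⟨1,0,2⟩
  e1=⟨0,1⟩ f-->⟨0,2⟩ g-->⟨4,1,2⟩
  result₁ = [1 4; 0 1; 2 2]
Along h;k (path 2):
  e0=⟨1,0⟩ h-->⟨1,1⟩ k-->⟨1,0,2⟩
  e1=⟨0,1⟩ h-->⟨2,1⟩ k-->⟨4,1,2⟩
  result₂ = [1 4; 0 1; 2 2]
Equal? same morphism ✓

Answer: COMMUTES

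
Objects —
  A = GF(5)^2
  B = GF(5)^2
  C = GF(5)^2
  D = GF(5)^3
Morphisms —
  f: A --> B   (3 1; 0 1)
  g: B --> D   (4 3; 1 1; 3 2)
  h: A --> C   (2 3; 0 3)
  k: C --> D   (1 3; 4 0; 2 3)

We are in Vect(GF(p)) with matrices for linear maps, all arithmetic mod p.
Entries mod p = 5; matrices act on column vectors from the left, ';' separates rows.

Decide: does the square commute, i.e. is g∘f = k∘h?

Answer: COMMUTES

Work:
1) trace f;g:
  e0=[1,0] f-->[3,0] g-->[2,3,4]
  e1=[0,1] f-->[1,1] g-->[2,2,0]
  result₁ = (2 2; 3 2; 4 0)
2) trace h;k:
  e0=[1,0] h-->[2,0] k-->[2,3,4]
  e1=[0,1] h-->[3,3] k-->[2,2,0]
  result₂ = (2 2; 3 2; 4 0)
Equal? YES — commutes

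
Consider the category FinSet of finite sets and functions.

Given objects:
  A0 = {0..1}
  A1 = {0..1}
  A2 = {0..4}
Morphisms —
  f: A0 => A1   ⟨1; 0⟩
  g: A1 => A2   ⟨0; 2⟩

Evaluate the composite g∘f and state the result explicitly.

Answer: ⟨2; 0⟩

Derivation:
  0 f=>1 g=>2
  1 f=>0 g=>0
composite: ⟨2; 0⟩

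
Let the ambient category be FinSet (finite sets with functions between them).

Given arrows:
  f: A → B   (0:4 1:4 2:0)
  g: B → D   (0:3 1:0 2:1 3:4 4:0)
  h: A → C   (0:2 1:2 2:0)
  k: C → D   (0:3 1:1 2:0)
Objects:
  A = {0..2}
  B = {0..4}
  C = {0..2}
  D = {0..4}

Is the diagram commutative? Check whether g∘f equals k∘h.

Along f;g (path 1):
  0 f→4 g→0
  1 f→4 g→0
  2 f→0 g→3
  composite₁ = (0:0 1:0 2:3)
Along h;k (path 2):
  0 h→2 k→0
  1 h→2 k→0
  2 h→0 k→3
  composite₂ = (0:0 1:0 2:3)
Equal? YES — commutes

Answer: COMMUTES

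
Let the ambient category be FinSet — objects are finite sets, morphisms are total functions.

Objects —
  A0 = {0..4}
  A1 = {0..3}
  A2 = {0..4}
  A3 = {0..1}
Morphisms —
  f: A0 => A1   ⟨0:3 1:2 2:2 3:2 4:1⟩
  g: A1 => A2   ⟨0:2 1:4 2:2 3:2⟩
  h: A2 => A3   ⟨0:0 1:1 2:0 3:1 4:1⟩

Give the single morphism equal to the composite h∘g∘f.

Answer: ⟨0:0 1:0 2:0 3:0 4:1⟩

Work:
  0 f=>3 g=>2 h=>0
  1 f=>2 g=>2 h=>0
  2 f=>2 g=>2 h=>0
  3 f=>2 g=>2 h=>0
  4 f=>1 g=>4 h=>1
⟦path⟧: ⟨0:0 1:0 2:0 3:0 4:1⟩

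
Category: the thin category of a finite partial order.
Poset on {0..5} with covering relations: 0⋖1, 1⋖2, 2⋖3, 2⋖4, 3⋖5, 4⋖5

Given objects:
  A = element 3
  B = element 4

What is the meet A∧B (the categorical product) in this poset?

Lower bounds of A=3 and B=4: {0,1,2}
  0 <= 2
  1 <= 2
  2 <= 2
glb = 2

Answer: A∧B = 2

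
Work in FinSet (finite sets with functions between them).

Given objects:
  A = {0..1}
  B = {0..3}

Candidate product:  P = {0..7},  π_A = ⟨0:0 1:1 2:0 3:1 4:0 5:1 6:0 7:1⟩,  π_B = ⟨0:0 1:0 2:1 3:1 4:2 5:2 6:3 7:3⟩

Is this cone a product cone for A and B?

Answer: VALID PRODUCT

Derivation:
|A|·|B| = 2·4 = 8;  |P| = 8
Check the pairing map k ↦ (π_A(k), π_B(k)):
  0 : (0,0)
  1 : (1,0)
  2 : (0,1)
  3 : (1,1)
  4 : (0,2)
  5 : (1,2)
  6 : (0,3)
  7 : (1,3)
distinct pairs in image: 8 / 8 needed
  → bijection onto A×B; projections well-typed.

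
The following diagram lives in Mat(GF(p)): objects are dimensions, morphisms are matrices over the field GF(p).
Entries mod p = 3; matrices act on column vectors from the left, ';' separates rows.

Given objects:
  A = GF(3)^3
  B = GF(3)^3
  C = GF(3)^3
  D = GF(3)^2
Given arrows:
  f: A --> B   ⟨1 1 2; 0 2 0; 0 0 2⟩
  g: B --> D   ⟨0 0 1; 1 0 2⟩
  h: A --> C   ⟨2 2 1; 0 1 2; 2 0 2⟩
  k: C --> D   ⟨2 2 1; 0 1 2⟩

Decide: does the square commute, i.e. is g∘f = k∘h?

Along f;g (path 1):
  e0=⟨1,0,0⟩ f-->⟨1,0,0⟩ g-->⟨0,1⟩
  e1=⟨0,1,0⟩ f-->⟨1,2,0⟩ g-->⟨0,1⟩
  e2=⟨0,0,1⟩ f-->⟨2,0,2⟩ g-->⟨2,0⟩
  composite₁ = ⟨0 0 2; 1 1 0⟩
Along h;k (path 2):
  e0=⟨1,0,0⟩ h-->⟨2,0,2⟩ k-->⟨0,1⟩
  e1=⟨0,1,0⟩ h-->⟨2,1,0⟩ k-->⟨0,1⟩
  e2=⟨0,0,1⟩ h-->⟨1,2,2⟩ k-->⟨2,0⟩
  composite₂ = ⟨0 0 2; 1 1 0⟩
Equal? YES — commutes

Answer: COMMUTES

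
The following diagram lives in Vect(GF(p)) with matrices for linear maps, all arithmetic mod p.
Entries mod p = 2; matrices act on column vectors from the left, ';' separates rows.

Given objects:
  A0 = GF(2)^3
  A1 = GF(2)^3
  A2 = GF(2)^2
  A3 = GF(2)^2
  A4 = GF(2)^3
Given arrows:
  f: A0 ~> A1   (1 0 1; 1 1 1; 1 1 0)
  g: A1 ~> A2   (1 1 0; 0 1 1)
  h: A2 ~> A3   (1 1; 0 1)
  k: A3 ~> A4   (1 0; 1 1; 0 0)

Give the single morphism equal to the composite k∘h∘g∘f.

Answer: (0 1 1; 0 1 0; 0 0 0)

Trace:
  e0=[1,0,0] f~>[1,1,1] g~>[0,0] h~>[0,0] k~>[0,0,0]
  e1=[0,1,0] f~>[0,1,1] g~>[1,0] h~>[1,0] k~>[1,1,0]
  e2=[0,0,1] f~>[1,1,0] g~>[0,1] h~>[1,1] k~>[1,0,0]
result: (0 1 1; 0 1 0; 0 0 0)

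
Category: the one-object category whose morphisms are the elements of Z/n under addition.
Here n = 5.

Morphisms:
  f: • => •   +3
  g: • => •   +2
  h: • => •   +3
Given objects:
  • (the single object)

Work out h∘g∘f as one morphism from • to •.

Answer: +3

Derivation:
  0 +3≡3 +2≡0 +3≡3  (mod 5)
composite: +3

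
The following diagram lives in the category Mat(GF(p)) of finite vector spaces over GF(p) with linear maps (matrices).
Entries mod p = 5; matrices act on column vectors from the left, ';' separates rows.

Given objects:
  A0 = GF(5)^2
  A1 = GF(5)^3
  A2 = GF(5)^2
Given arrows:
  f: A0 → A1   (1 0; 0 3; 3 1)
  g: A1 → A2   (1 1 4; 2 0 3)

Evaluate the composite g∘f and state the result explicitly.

Answer: (3 2; 1 3)

Derivation:
  e0=(1,0) f→(1,0,3) g→(3,1)
  e1=(0,1) f→(0,3,1) g→(2,3)
⟦path⟧: (3 2; 1 3)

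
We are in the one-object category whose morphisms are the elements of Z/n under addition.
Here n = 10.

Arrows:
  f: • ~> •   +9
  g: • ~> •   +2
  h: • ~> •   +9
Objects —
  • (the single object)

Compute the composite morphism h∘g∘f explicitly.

Answer: +0

Trace:
  0 +9≡9 +2≡1 +9≡0  (mod 10)
composite: +0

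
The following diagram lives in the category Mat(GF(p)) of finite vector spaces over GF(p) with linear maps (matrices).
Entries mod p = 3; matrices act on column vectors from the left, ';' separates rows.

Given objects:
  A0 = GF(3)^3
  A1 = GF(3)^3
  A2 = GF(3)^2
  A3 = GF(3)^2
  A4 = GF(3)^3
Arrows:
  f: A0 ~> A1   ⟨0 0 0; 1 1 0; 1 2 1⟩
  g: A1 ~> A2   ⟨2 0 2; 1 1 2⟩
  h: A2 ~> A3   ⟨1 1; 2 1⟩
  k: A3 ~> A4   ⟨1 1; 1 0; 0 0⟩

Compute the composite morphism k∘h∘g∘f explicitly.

Answer: ⟨0 1 1; 2 0 1; 0 0 0⟩

Work:
  e0=⟨1,0,0⟩ f~>⟨0,1,1⟩ g~>⟨2,0⟩ h~>⟨2,1⟩ k~>⟨0,2,0⟩
  e1=⟨0,1,0⟩ f~>⟨0,1,2⟩ g~>⟨1,2⟩ h~>⟨0,1⟩ k~>⟨1,0,0⟩
  e2=⟨0,0,1⟩ f~>⟨0,0,1⟩ g~>⟨2,2⟩ h~>⟨1,0⟩ k~>⟨1,1,0⟩
result: ⟨0 1 1; 2 0 1; 0 0 0⟩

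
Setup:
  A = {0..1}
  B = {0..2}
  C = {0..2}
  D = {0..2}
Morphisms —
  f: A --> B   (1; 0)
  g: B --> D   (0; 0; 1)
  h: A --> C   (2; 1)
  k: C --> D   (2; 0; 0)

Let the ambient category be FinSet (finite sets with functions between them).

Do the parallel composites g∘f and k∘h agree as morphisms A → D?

Answer: COMMUTES

Work:
1) trace f;g:
  0 f-->1 g-->0
  1 f-->0 g-->0
  ⟦path⟧₁ = (0; 0)
2) trace h;k:
  0 h-->2 k-->0
  1 h-->1 k-->0
  ⟦path⟧₂ = (0; 0)
Equal? same morphism ✓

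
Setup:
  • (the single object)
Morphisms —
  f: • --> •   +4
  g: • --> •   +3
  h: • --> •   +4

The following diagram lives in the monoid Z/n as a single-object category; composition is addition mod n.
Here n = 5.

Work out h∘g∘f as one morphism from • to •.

Answer: +1

Trace:
  0 +4≡4 +3≡2 +4≡1  (mod 5)
composite: +1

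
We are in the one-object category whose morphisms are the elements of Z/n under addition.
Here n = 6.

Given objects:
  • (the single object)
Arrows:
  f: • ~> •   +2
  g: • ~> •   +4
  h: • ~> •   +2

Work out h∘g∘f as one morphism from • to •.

  0 +2≡2 +4≡0 +2≡2  (mod 6)
⟦path⟧: +2

Answer: +2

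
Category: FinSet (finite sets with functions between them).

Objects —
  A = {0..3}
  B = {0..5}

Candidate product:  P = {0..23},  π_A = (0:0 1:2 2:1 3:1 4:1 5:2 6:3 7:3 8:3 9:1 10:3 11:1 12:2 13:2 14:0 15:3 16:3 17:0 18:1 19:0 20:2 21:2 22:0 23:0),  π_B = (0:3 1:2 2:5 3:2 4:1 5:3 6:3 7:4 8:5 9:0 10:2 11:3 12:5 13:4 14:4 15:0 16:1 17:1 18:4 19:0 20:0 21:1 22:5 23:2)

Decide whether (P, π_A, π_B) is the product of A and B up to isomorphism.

Answer: VALID PRODUCT

Derivation:
|A|·|B| = 4·6 = 24;  |P| = 24
Check the pairing map k ↦ (π_A(k), π_B(k)):
  0 : (0,3)
  1 : (2,2)
  2 : (1,5)
  3 : (1,2)
  4 : (1,1)
  5 : (2,3)
  6 : (3,3)
  7 : (3,4)
  8 : (3,5)
  9 : (1,0)
  10 : (3,2)
  11 : (1,3)
  12 : (2,5)
  13 : (2,4)
  14 : (0,4)
  15 : (3,0)
  16 : (3,1)
  17 : (0,1)
  18 : (1,4)
  19 : (0,0)
  20 : (2,0)
  21 : (2,1)
  22 : (0,5)
  23 : (0,2)
distinct pairs in image: 24 / 24 needed
  → bijection onto A×B; projections well-typed.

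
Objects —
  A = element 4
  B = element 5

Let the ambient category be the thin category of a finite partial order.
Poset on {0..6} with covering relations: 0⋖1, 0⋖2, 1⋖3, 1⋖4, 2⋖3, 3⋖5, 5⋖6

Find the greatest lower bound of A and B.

Answer: A∧B = 1

Trace:
Lower bounds of A=4 and B=5: {0,1}
  0 ⊑ 1
  1 ⊑ 1
glb = 1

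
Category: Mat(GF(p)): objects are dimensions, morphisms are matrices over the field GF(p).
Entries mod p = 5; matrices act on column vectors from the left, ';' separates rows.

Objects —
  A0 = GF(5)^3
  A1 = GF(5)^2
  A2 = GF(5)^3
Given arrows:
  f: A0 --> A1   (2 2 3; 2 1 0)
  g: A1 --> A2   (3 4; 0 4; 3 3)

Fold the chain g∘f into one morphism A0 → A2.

  e0=⟨1,0,0⟩ f-->⟨2,2⟩ g-->⟨4,3,2⟩
  e1=⟨0,1,0⟩ f-->⟨2,1⟩ g-->⟨0,4,4⟩
  e2=⟨0,0,1⟩ f-->⟨3,0⟩ g-->⟨4,0,4⟩
result: (4 0 4; 3 4 0; 2 4 4)

Answer: (4 0 4; 3 4 0; 2 4 4)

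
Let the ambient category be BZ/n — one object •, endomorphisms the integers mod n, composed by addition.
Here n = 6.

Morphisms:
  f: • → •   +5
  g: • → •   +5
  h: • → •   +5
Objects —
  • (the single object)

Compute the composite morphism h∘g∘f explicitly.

  0 +5≡5 +5≡4 +5≡3  (mod 6)
composite: +3

Answer: +3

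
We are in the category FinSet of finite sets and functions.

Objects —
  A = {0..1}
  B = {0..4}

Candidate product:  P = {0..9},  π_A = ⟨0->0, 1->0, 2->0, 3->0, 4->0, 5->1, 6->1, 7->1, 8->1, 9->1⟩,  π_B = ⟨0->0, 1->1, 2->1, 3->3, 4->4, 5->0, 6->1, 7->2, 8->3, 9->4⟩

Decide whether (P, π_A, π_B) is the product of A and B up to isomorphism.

Answer: NOT A VALID PRODUCT — duplicate pair at indices 1,2

Derivation:
|A|·|B| = 2·5 = 10;  |P| = 10
Check the pairing map k ↦ (π_A(k), π_B(k)):
  0 -> (0,0)
  1 -> (0,1)
  2 -> (0,1)  ✗ repeats pair of k=1
  3 -> (0,3)
  4 -> (0,4)
  5 -> (1,0)
  6 -> (1,1)
  7 -> (1,2)
  8 -> (1,3)
  9 -> (1,4)
distinct pairs in image: 9 / 10 needed
  → (0,1) hit at k=1 and k=2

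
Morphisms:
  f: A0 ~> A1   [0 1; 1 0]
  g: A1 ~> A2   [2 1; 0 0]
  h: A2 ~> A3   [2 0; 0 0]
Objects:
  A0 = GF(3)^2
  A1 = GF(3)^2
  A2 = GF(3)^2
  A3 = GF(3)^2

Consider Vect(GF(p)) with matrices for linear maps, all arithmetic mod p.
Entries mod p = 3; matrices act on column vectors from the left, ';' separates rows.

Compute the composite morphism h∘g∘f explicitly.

Answer: [2 1; 0 0]

Trace:
  e0=[1,0] f~>[0,1] g~>[1,0] h~>[2,0]
  e1=[0,1] f~>[1,0] g~>[2,0] h~>[1,0]
composite: [2 1; 0 0]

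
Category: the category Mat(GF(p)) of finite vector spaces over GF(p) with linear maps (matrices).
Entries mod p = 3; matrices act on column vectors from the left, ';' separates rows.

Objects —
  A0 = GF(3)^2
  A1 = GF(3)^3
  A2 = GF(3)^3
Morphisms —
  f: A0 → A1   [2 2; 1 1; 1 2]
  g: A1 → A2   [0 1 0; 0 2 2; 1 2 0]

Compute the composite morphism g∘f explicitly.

Answer: [1 1; 1 0; 1 1]

Trace:
  e0=[1,0] f→[2,1,1] g→[1,1,1]
  e1=[0,1] f→[2,1,2] g→[1,0,1]
composite: [1 1; 1 0; 1 1]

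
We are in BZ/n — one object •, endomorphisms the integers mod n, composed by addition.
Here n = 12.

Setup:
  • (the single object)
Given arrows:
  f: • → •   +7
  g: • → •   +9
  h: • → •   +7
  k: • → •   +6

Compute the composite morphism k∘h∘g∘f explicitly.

Answer: +5

Derivation:
  0 +7≡7 +9≡4 +7≡11 +6≡5  (mod 12)
result: +5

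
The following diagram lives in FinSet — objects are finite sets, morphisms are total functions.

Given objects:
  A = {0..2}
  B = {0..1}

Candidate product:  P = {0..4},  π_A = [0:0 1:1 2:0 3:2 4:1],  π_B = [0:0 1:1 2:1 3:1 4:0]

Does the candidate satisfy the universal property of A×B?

|A|·|B| = 3·2 = 6;  |P| = 5
  → cardinalities differ; no bijection possible.

Answer: NOT A VALID PRODUCT — |P|=5 ≠ |A|·|B|=6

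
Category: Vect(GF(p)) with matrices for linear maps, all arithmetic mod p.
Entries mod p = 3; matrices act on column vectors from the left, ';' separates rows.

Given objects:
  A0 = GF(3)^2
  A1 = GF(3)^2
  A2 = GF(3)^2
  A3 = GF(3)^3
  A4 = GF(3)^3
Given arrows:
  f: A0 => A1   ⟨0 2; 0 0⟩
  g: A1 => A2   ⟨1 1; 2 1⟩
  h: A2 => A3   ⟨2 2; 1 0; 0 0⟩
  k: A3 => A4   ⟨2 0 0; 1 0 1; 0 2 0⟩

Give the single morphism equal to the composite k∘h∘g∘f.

  e0=[1,0] f=>[0,0] g=>[0,0] h=>[0,0,0] k=>[0,0,0]
  e1=[0,1] f=>[2,0] g=>[2,1] h=>[0,2,0] k=>[0,0,1]
result: ⟨0 0; 0 0; 0 1⟩

Answer: ⟨0 0; 0 0; 0 1⟩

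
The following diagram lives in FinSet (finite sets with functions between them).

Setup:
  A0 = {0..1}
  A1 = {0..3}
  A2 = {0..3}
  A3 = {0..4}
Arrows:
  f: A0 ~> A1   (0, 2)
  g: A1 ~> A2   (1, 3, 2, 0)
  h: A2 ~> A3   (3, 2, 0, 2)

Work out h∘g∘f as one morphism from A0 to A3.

Answer: (2, 0)

Work:
  0 f~>0 g~>1 h~>2
  1 f~>2 g~>2 h~>0
result: (2, 0)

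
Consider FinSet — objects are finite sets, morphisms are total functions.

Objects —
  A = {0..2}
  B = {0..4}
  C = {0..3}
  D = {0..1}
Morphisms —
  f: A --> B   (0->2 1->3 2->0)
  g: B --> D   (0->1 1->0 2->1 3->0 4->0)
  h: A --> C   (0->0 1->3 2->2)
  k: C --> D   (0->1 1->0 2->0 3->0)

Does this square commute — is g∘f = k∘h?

Along f;g (path 1):
  0 f-->2 g-->1
  1 f-->3 g-->0
  2 f-->0 g-->1
  composite₁ = (0->1 1->0 2->1)
Along h;k (path 2):
  0 h-->0 k-->1
  1 h-->3 k-->0
  2 h-->2 k-->0
  composite₂ = (0->1 1->0 2->0)
Equal? differ; not commutative

Answer: DOES NOT COMMUTE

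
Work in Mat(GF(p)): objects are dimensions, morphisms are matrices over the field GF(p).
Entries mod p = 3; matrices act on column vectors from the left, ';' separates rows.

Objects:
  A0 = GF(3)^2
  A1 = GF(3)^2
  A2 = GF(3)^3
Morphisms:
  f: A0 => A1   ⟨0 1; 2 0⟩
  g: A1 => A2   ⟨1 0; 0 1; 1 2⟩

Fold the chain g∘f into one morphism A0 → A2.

  e0=⟨1,0⟩ f=>⟨0,2⟩ g=>⟨0,2,1⟩
  e1=⟨0,1⟩ f=>⟨1,0⟩ g=>⟨1,0,1⟩
result: ⟨0 1; 2 0; 1 1⟩

Answer: ⟨0 1; 2 0; 1 1⟩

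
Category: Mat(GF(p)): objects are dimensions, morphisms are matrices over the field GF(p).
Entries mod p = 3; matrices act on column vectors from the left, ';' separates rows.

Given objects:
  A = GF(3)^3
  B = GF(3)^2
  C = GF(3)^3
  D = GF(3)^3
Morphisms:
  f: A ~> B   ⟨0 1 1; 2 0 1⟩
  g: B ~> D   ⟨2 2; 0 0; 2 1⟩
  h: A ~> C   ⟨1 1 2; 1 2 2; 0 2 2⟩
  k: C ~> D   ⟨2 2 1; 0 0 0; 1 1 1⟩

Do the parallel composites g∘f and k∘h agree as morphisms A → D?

Path 1 = f;g:
  e0=(1,0,0) f~>(0,2) g~>(1,0,2)
  e1=(0,1,0) f~>(1,0) g~>(2,0,2)
  e2=(0,0,1) f~>(1,1) g~>(1,0,0)
  composite₁ = ⟨1 2 1; 0 0 0; 2 2 0⟩
Path 2 = h;k:
  e0=(1,0,0) h~>(1,1,0) k~>(1,0,2)
  e1=(0,1,0) h~>(1,2,2) k~>(2,0,2)
  e2=(0,0,1) h~>(2,2,2) k~>(1,0,0)
  composite₂ = ⟨1 2 1; 0 0 0; 2 2 0⟩
Equal? equal; square commutes

Answer: COMMUTES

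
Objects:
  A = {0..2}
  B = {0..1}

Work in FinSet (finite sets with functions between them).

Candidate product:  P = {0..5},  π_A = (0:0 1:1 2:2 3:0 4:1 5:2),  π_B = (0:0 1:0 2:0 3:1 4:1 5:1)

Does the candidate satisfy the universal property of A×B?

Answer: VALID PRODUCT

Trace:
|A|·|B| = 3·2 = 6;  |P| = 6
Check the pairing map k ↦ (π_A(k), π_B(k)):
  0 : (0,0)
  1 : (1,0)
  2 : (2,0)
  3 : (0,1)
  4 : (1,1)
  5 : (2,1)
distinct pairs in image: 6 / 6 needed
  → bijection onto A×B; projections well-typed.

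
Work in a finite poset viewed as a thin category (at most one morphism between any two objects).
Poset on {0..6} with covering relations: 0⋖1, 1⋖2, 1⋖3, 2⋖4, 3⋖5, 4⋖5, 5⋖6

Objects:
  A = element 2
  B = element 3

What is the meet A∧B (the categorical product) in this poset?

Answer: A∧B = 1

Work:
Lower bounds of A=2 and B=3: {0,1}
  0 ⊑ 1
  1 ⊑ 1
glb = 1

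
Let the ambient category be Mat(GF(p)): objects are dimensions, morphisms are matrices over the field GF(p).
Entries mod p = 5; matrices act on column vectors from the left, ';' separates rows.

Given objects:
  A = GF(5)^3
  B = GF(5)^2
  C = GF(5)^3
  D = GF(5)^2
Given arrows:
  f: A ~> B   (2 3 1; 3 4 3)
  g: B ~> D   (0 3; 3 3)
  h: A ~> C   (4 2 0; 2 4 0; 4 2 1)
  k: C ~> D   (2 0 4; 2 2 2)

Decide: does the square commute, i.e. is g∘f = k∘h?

Answer: COMMUTES

Trace:
1) trace f;g:
  e0=[1,0,0] f~>[2,3] g~>[4,0]
  e1=[0,1,0] f~>[3,4] g~>[2,1]
  e2=[0,0,1] f~>[1,3] g~>[4,2]
  ⟦path⟧₁ = (4 2 4; 0 1 2)
2) trace h;k:
  e0=[1,0,0] h~>[4,2,4] k~>[4,0]
  e1=[0,1,0] h~>[2,4,2] k~>[2,1]
  e2=[0,0,1] h~>[0,0,1] k~>[4,2]
  ⟦path⟧₂ = (4 2 4; 0 1 2)
Equal? same morphism ✓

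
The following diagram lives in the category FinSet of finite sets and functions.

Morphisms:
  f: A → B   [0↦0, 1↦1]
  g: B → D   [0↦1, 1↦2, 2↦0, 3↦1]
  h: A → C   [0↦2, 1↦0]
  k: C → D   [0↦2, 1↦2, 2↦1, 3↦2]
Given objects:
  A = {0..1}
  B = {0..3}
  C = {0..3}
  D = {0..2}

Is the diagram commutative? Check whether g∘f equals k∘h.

Along f;g (path 1):
  0 f→0 g→1
  1 f→1 g→2
  composite₁ = [0↦1, 1↦2]
Along h;k (path 2):
  0 h→2 k→1
  1 h→0 k→2
  composite₂ = [0↦1, 1↦2]
Equal? YES — commutes

Answer: COMMUTES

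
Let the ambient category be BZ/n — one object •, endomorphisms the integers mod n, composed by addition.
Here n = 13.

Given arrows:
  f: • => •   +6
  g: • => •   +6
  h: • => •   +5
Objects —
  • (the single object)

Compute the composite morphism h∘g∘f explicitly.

  0 +6≡6 +6≡12 +5≡4  (mod 13)
result: +4

Answer: +4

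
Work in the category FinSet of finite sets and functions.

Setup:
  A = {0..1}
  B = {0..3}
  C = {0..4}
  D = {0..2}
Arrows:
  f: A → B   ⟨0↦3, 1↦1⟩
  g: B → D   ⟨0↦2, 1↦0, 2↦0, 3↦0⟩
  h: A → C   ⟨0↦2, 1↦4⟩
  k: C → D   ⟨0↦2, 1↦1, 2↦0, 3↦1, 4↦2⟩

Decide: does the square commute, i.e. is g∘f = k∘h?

Answer: DOES NOT COMMUTE

Work:
Along f;g (path 1):
  0 f→3 g→0
  1 f→1 g→0
  result₁ = ⟨0↦0, 1↦0⟩
Along h;k (path 2):
  0 h→2 k→0
  1 h→4 k→2
  result₂ = ⟨0↦0, 1↦2⟩
Equal? distinct morphisms ✗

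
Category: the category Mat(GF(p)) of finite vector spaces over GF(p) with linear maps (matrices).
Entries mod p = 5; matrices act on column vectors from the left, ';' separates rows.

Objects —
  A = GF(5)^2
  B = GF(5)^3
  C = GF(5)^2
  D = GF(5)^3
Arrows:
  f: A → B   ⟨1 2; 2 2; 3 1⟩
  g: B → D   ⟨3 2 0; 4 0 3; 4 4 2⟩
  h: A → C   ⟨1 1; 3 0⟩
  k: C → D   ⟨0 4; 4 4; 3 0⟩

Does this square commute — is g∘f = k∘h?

Answer: DOES NOT COMMUTE

Trace:
1) trace f;g:
  e0=(1,0) f→(1,2,3) g→(2,3,3)
  e1=(0,1) f→(2,2,1) g→(0,1,3)
  result₁ = ⟨2 0; 3 1; 3 3⟩
2) trace h;k:
  e0=(1,0) h→(1,3) k→(2,1,3)
  e1=(0,1) h→(1,0) k→(0,4,3)
  result₂ = ⟨2 0; 1 4; 3 3⟩
Equal? differ; not commutative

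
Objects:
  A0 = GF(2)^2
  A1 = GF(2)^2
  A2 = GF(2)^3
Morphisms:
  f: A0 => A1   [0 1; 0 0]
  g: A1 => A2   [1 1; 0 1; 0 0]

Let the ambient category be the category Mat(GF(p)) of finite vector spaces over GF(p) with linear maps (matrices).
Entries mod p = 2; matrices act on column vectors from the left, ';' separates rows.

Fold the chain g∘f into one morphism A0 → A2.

Answer: [0 1; 0 0; 0 0]

Derivation:
  e0=⟨1,0⟩ f=>⟨0,0⟩ g=>⟨0,0,0⟩
  e1=⟨0,1⟩ f=>⟨1,0⟩ g=>⟨1,0,0⟩
⟦path⟧: [0 1; 0 0; 0 0]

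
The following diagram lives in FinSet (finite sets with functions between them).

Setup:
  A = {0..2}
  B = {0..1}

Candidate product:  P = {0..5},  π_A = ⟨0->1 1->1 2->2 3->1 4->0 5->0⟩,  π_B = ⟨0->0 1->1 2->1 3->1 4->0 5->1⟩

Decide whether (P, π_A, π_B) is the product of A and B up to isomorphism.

Answer: NOT A VALID PRODUCT — duplicate pair at indices 1,3

Work:
|A|·|B| = 3·2 = 6;  |P| = 6
Check the pairing map k ↦ (π_A(k), π_B(k)):
  0 -> (1,0)
  1 -> (1,1)
  2 -> (2,1)
  3 -> (1,1)  ✗ repeats pair of k=1
  4 -> (0,0)
  5 -> (0,1)
distinct pairs in image: 5 / 6 needed
  → (1,1) hit at k=1 and k=3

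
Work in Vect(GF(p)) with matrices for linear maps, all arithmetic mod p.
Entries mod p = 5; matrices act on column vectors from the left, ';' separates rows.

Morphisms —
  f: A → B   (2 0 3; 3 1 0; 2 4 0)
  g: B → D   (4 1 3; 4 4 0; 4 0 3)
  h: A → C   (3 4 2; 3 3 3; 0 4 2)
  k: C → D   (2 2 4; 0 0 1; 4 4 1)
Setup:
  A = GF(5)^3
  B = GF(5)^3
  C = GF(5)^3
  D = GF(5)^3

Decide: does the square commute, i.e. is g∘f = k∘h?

Along f;g (path 1):
  e0=[1,0,0] f→[2,3,2] g→[2,0,4]
  e1=[0,1,0] f→[0,1,4] g→[3,4,2]
  e2=[0,0,1] f→[3,0,0] g→[2,2,2]
  result₁ = (2 3 2; 0 4 2; 4 2 2)
Along h;k (path 2):
  e0=[1,0,0] h→[3,3,0] k→[2,0,4]
  e1=[0,1,0] h→[4,3,4] k→[0,4,2]
  e2=[0,0,1] h→[2,3,2] k→[3,2,2]
  result₂ = (2 0 3; 0 4 2; 4 2 2)
Equal? distinct morphisms ✗

Answer: DOES NOT COMMUTE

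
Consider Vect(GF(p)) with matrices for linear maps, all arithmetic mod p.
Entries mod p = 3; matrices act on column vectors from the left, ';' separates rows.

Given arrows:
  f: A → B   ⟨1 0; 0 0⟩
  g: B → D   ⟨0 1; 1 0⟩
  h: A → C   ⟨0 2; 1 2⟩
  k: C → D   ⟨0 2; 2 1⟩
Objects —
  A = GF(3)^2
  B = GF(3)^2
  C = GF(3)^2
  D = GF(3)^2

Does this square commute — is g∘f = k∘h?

1) trace f;g:
  e0=[1,0] f→[1,0] g→[0,1]
  e1=[0,1] f→[0,0] g→[0,0]
  composite₁ = ⟨0 0; 1 0⟩
2) trace h;k:
  e0=[1,0] h→[0,1] k→[2,1]
  e1=[0,1] h→[2,2] k→[1,0]
  composite₂ = ⟨2 1; 1 0⟩
Equal? NO — does not commute

Answer: DOES NOT COMMUTE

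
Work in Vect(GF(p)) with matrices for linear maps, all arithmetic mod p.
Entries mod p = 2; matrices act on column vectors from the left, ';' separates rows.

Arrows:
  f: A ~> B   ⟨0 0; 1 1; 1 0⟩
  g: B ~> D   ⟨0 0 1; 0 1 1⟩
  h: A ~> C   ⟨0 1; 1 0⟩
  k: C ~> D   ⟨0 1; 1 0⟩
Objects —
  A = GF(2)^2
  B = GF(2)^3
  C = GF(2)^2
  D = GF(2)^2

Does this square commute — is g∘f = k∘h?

Answer: COMMUTES

Derivation:
Along f;g (path 1):
  e0=⟨1,0⟩ f~>⟨0,1,1⟩ g~>⟨1,0⟩
  e1=⟨0,1⟩ f~>⟨0,1,0⟩ g~>⟨0,1⟩
  ⟦path⟧₁ = ⟨1 0; 0 1⟩
Along h;k (path 2):
  e0=⟨1,0⟩ h~>⟨0,1⟩ k~>⟨1,0⟩
  e1=⟨0,1⟩ h~>⟨1,0⟩ k~>⟨0,1⟩
  ⟦path⟧₂ = ⟨1 0; 0 1⟩
Equal? YES — commutes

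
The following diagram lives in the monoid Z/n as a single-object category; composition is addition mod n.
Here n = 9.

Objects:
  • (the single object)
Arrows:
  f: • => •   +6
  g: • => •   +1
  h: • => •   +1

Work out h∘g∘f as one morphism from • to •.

Answer: +8

Trace:
  0 +6≡6 +1≡7 +1≡8  (mod 9)
⟦path⟧: +8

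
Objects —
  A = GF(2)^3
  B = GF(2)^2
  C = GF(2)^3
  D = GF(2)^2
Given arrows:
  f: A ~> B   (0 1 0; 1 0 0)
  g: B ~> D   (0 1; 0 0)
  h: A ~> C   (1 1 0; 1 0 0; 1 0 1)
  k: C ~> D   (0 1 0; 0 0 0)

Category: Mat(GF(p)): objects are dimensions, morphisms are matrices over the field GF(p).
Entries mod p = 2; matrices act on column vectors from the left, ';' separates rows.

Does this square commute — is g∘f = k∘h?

Along f;g (path 1):
  e0=(1,0,0) f~>(0,1) g~>(1,0)
  e1=(0,1,0) f~>(1,0) g~>(0,0)
  e2=(0,0,1) f~>(0,0) g~>(0,0)
  ⟦path⟧₁ = (1 0 0; 0 0 0)
Along h;k (path 2):
  e0=(1,0,0) h~>(1,1,1) k~>(1,0)
  e1=(0,1,0) h~>(1,0,0) k~>(0,0)
  e2=(0,0,1) h~>(0,0,1) k~>(0,0)
  ⟦path⟧₂ = (1 0 0; 0 0 0)
Equal? same morphism ✓

Answer: COMMUTES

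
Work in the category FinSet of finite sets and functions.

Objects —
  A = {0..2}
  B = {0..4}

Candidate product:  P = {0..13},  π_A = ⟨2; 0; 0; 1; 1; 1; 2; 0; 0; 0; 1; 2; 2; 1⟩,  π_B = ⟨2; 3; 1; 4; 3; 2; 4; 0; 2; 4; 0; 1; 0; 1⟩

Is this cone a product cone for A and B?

Answer: NOT A VALID PRODUCT — |P|=14 ≠ |A|·|B|=15

Work:
|A|·|B| = 3·5 = 15;  |P| = 14
  → cardinalities differ; no bijection possible.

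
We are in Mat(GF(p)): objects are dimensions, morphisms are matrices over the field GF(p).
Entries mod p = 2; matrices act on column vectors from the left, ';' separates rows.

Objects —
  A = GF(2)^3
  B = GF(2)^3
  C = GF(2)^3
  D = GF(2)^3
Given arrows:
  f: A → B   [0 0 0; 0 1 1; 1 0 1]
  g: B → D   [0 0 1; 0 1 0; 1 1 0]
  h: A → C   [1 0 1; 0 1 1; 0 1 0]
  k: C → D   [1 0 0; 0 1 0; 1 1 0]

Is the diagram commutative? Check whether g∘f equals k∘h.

Path 1 = f;g:
  e0=(1,0,0) f→(0,0,1) g→(1,0,0)
  e1=(0,1,0) f→(0,1,0) g→(0,1,1)
  e2=(0,0,1) f→(0,1,1) g→(1,1,1)
  composite₁ = [1 0 1; 0 1 1; 0 1 1]
Path 2 = h;k:
  e0=(1,0,0) h→(1,0,0) k→(1,0,1)
  e1=(0,1,0) h→(0,1,1) k→(0,1,1)
  e2=(0,0,1) h→(1,1,0) k→(1,1,0)
  composite₂ = [1 0 1; 0 1 1; 1 1 0]
Equal? NO — does not commute

Answer: DOES NOT COMMUTE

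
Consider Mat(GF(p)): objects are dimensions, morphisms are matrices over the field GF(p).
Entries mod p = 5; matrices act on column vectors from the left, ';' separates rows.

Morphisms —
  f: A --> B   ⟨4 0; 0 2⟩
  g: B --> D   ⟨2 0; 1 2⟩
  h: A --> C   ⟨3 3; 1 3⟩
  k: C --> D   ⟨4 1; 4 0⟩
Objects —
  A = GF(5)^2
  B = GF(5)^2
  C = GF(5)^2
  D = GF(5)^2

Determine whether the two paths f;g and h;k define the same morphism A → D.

Path 1 = f;g:
  e0=[1,0] f-->[4,0] g-->[3,4]
  e1=[0,1] f-->[0,2] g-->[0,4]
  result₁ = ⟨3 0; 4 4⟩
Path 2 = h;k:
  e0=[1,0] h-->[3,1] k-->[3,2]
  e1=[0,1] h-->[3,3] k-->[0,2]
  result₂ = ⟨3 0; 2 2⟩
Equal? NO — does not commute

Answer: DOES NOT COMMUTE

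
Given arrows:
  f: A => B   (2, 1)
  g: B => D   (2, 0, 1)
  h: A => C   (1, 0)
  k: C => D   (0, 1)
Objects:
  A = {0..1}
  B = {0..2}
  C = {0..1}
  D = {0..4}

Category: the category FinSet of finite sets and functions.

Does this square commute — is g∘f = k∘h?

1) trace f;g:
  0 f=>2 g=>1
  1 f=>1 g=>0
  result₁ = (1, 0)
2) trace h;k:
  0 h=>1 k=>1
  1 h=>0 k=>0
  result₂ = (1, 0)
Equal? YES — commutes

Answer: COMMUTES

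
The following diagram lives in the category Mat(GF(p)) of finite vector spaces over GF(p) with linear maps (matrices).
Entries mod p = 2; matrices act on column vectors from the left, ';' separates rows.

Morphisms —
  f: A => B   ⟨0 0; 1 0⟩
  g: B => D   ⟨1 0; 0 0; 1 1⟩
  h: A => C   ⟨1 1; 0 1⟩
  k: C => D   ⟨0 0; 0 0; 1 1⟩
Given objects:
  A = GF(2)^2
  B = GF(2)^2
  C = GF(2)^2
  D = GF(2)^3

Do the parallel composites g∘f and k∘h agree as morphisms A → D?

Answer: COMMUTES

Work:
Path 1 = f;g:
  e0=(1,0) f=>(0,1) g=>(0,0,1)
  e1=(0,1) f=>(0,0) g=>(0,0,0)
  result₁ = ⟨0 0; 0 0; 1 0⟩
Path 2 = h;k:
  e0=(1,0) h=>(1,0) k=>(0,0,1)
  e1=(0,1) h=>(1,1) k=>(0,0,0)
  result₂ = ⟨0 0; 0 0; 1 0⟩
Equal? YES — commutes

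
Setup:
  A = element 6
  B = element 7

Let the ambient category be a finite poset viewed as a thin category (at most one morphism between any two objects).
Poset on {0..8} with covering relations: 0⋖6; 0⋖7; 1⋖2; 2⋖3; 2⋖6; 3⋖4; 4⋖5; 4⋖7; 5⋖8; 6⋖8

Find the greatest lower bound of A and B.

Answer: NO MEET EXISTS

Work:
Common predecessors of 6,7: {0,1,2}
  maximal lower bounds 0 and 2 are incomparable: neither 0<=2 nor 2<=0
→ no greatest lower bound exists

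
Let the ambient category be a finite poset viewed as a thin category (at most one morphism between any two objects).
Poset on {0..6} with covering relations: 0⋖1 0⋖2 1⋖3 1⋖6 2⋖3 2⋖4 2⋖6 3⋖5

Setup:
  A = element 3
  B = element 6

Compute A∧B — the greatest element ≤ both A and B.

{x : x⊑A ∧ x⊑B} = {0,1,2}  (A=3, B=6)
  maximal lower bounds 1 and 2 are incomparable: neither 1⊑2 nor 2⊑1
→ no greatest lower bound exists

Answer: NO MEET EXISTS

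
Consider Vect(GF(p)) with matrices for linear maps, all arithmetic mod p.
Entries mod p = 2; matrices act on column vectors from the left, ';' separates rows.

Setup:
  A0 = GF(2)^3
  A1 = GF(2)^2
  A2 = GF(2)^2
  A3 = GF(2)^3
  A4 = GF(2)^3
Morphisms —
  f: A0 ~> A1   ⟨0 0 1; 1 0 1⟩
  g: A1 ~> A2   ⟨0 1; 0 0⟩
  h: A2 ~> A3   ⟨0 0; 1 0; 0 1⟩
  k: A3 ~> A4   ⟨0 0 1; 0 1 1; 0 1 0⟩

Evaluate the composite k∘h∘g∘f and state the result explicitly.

Answer: ⟨0 0 0; 1 0 1; 1 0 1⟩

Trace:
  e0=⟨1,0,0⟩ f~>⟨0,1⟩ g~>⟨1,0⟩ h~>⟨0,1,0⟩ k~>⟨0,1,1⟩
  e1=⟨0,1,0⟩ f~>⟨0,0⟩ g~>⟨0,0⟩ h~>⟨0,0,0⟩ k~>⟨0,0,0⟩
  e2=⟨0,0,1⟩ f~>⟨1,1⟩ g~>⟨1,0⟩ h~>⟨0,1,0⟩ k~>⟨0,1,1⟩
result: ⟨0 0 0; 1 0 1; 1 0 1⟩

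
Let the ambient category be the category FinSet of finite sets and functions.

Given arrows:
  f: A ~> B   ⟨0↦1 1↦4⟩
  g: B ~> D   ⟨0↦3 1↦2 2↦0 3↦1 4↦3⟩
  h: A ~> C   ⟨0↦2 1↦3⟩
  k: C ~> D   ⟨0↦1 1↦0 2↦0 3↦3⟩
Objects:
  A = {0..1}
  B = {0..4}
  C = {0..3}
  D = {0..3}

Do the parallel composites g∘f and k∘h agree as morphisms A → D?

Answer: DOES NOT COMMUTE

Derivation:
Along f;g (path 1):
  0 f~>1 g~>2
  1 f~>4 g~>3
  composite₁ = ⟨0↦2 1↦3⟩
Along h;k (path 2):
  0 h~>2 k~>0
  1 h~>3 k~>3
  composite₂ = ⟨0↦0 1↦3⟩
Equal? differ; not commutative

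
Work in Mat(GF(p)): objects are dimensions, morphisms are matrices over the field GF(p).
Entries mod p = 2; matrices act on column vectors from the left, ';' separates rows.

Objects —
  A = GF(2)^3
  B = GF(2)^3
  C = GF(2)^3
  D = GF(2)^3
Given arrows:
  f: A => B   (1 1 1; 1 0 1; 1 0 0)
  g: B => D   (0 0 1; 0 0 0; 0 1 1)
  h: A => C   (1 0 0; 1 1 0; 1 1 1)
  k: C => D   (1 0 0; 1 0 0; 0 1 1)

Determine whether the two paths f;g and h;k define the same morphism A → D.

Answer: DOES NOT COMMUTE

Trace:
Path 1 = f;g:
  e0=(1,0,0) f=>(1,1,1) g=>(1,0,0)
  e1=(0,1,0) f=>(1,0,0) g=>(0,0,0)
  e2=(0,0,1) f=>(1,1,0) g=>(0,0,1)
  ⟦path⟧₁ = (1 0 0; 0 0 0; 0 0 1)
Path 2 = h;k:
  e0=(1,0,0) h=>(1,1,1) k=>(1,1,0)
  e1=(0,1,0) h=>(0,1,1) k=>(0,0,0)
  e2=(0,0,1) h=>(0,0,1) k=>(0,0,1)
  ⟦path⟧₂ = (1 0 0; 1 0 0; 0 0 1)
Equal? NO — does not commute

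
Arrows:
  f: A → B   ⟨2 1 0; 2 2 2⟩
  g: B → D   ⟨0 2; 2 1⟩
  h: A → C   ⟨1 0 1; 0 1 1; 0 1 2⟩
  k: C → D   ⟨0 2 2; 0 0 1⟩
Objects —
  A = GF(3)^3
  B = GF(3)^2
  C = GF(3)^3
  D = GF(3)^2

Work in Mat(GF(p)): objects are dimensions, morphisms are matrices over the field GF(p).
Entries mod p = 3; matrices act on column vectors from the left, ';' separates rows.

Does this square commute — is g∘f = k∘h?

Answer: DOES NOT COMMUTE

Derivation:
1) trace f;g:
  e0=⟨1,0,0⟩ f→⟨2,2⟩ g→⟨1,0⟩
  e1=⟨0,1,0⟩ f→⟨1,2⟩ g→⟨1,1⟩
  e2=⟨0,0,1⟩ f→⟨0,2⟩ g→⟨1,2⟩
  ⟦path⟧₁ = ⟨1 1 1; 0 1 2⟩
2) trace h;k:
  e0=⟨1,0,0⟩ h→⟨1,0,0⟩ k→⟨0,0⟩
  e1=⟨0,1,0⟩ h→⟨0,1,1⟩ k→⟨1,1⟩
  e2=⟨0,0,1⟩ h→⟨1,1,2⟩ k→⟨0,2⟩
  ⟦path⟧₂ = ⟨0 1 0; 0 1 2⟩
Equal? NO — does not commute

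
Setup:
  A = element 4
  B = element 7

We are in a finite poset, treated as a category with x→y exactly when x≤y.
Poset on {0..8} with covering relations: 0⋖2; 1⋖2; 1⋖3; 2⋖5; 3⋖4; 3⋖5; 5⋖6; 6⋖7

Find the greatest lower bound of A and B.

Answer: A∧B = 3

Trace:
Common predecessors of 4,7: {1,3}
  1 ⊑ 3
  3 ⊑ 3
glb = 3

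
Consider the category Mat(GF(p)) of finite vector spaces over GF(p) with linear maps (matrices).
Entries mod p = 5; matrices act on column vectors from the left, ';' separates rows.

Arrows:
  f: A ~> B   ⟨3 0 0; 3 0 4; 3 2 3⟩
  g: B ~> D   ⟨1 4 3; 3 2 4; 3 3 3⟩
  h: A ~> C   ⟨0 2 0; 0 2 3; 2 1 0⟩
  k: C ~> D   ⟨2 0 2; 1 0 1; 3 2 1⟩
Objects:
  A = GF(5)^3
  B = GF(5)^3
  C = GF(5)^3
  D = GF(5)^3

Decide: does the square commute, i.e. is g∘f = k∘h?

Answer: COMMUTES

Trace:
Path 1 = f;g:
  e0=⟨1,0,0⟩ f~>⟨3,3,3⟩ g~>⟨4,2,2⟩
  e1=⟨0,1,0⟩ f~>⟨0,0,2⟩ g~>⟨1,3,1⟩
  e2=⟨0,0,1⟩ f~>⟨0,4,3⟩ g~>⟨0,0,1⟩
  result₁ = ⟨4 1 0; 2 3 0; 2 1 1⟩
Path 2 = h;k:
  e0=⟨1,0,0⟩ h~>⟨0,0,2⟩ k~>⟨4,2,2⟩
  e1=⟨0,1,0⟩ h~>⟨2,2,1⟩ k~>⟨1,3,1⟩
  e2=⟨0,0,1⟩ h~>⟨0,3,0⟩ k~>⟨0,0,1⟩
  result₂ = ⟨4 1 0; 2 3 0; 2 1 1⟩
Equal? YES — commutes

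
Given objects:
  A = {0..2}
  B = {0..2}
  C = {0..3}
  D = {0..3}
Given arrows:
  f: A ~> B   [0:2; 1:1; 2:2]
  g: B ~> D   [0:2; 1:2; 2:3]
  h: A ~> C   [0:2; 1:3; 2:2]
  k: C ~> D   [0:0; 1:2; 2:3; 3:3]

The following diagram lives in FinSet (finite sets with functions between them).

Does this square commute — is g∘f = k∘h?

Answer: DOES NOT COMMUTE

Derivation:
Along f;g (path 1):
  0 f~>2 g~>3
  1 f~>1 g~>2
  2 f~>2 g~>3
  composite₁ = [0:3; 1:2; 2:3]
Along h;k (path 2):
  0 h~>2 k~>3
  1 h~>3 k~>3
  2 h~>2 k~>3
  composite₂ = [0:3; 1:3; 2:3]
Equal? NO — does not commute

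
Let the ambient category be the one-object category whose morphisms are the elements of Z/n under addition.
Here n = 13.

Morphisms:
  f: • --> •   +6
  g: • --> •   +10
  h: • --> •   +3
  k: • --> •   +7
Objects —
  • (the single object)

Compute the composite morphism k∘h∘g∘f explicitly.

Answer: +0

Trace:
  0 +6≡6 +10≡3 +3≡6 +7≡0  (mod 13)
composite: +0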